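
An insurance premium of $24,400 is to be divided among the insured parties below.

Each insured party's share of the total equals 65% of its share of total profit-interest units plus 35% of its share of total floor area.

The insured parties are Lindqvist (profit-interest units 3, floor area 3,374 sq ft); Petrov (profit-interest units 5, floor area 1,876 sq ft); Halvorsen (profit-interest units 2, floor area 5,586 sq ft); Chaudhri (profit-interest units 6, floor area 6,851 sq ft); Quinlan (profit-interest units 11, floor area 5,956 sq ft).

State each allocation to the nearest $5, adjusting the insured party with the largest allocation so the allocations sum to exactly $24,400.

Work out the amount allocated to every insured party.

Lindqvist: $2,980; Petrov: $3,615; Halvorsen: $3,195; Chaudhri: $6,000; Quinlan: $8,610

Profit-interest units total 27; floor area total 23,643.
Composite weights (65% profit-interest units + 35% floor area): Lindqvist 0.1222; Petrov 0.1481; Halvorsen 0.1308; Chaudhri 0.2459; Quinlan 0.3530.
Raw shares: Lindqvist 2,980.93; Petrov 3,614.66; Halvorsen 3,192.51; Chaudhri 5,999.07; Quinlan 8,612.83.
At nearest $5: Lindqvist $2,980; Petrov $3,615; Halvorsen $3,195; Chaudhri $6,000; Quinlan $8,615. Sum = $24,405.
Difference $24,400 − $24,405 = −$5 applied to largest allocation (Quinlan): Quinlan becomes $8,610.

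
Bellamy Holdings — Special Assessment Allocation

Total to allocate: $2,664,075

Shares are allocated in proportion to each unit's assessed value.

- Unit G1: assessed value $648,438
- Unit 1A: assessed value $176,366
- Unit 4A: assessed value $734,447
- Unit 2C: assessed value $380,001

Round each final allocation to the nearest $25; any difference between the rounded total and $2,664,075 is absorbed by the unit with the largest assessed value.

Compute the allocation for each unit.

Unit G1: $890,800 · Unit 1A: $242,275 · Unit 4A: $1,008,975 · Unit 2C: $522,025

Combined assessed value = 648,438 + 176,366 + 734,447 + 380,001 = 1,939,252.
Proportional shares: Unit G1 890,800.92; Unit 1A 242,285.30; Unit 4A 1,008,957.01; Unit 2C 522,031.78.
At nearest $25: Unit G1 $890,800; Unit 1A $242,275; Unit 4A $1,008,950; Unit 2C $522,025. Sum = $2,664,050.
Difference $2,664,075 − $2,664,050 = +$25 applied to largest assessed value (Unit 4A): Unit 4A becomes $1,008,975.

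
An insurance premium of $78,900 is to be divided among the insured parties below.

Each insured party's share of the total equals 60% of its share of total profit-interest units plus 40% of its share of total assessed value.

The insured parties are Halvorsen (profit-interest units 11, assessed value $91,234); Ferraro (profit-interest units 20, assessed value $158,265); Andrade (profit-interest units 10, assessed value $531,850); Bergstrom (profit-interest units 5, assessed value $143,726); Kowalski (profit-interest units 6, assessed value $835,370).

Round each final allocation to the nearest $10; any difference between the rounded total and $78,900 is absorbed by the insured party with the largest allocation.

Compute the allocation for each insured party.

Halvorsen: $11,650 | Ferraro: $21,040 | Andrade: $18,640 | Bergstrom: $7,130 | Kowalski: $20,440

Totals — profit-interest units 52, assessed value 1,760,445.
Composite weights (60% profit-interest units + 40% assessed value): Halvorsen 0.1477; Ferraro 0.2667; Andrade 0.2362; Bergstrom 0.0903; Kowalski 0.2590.
Pro-rata amounts: Halvorsen 11,649.81; Ferraro 21,044.95; Andrade 18,638.47; Bergstrom 7,128.54; Kowalski 20,438.22.
At nearest $10: Halvorsen $11,650; Ferraro $21,040; Andrade $18,640; Bergstrom $7,130; Kowalski $20,440. Sum = $78,900.
Rounded total matches; no reconciliation needed.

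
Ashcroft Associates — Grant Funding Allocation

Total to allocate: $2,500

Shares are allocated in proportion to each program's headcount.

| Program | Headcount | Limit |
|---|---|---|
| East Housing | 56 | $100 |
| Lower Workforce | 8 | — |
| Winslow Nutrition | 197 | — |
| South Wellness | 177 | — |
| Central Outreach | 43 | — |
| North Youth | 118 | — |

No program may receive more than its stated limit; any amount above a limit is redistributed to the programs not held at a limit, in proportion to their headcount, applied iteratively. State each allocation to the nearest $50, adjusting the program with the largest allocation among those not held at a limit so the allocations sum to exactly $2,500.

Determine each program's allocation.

Total headcount = 599.
Proportional shares (ignoring caps): East Housing 233.72; Lower Workforce 33.39; Winslow Nutrition 822.20; South Wellness 738.73; Central Outreach 179.47; North Youth 492.49.
Cap binds for East Housing ($100); balance $2,400 reallocated over remaining headcount 543.
Remaining shares: Lower Workforce 35.36 → $50; Winslow Nutrition 870.72 → $850; South Wellness 782.32 → $800; Central Outreach 190.06 → $200; North Youth 521.55 → $500.

East Housing: $100 | Lower Workforce: $50 | Winslow Nutrition: $850 | South Wellness: $800 | Central Outreach: $200 | North Youth: $500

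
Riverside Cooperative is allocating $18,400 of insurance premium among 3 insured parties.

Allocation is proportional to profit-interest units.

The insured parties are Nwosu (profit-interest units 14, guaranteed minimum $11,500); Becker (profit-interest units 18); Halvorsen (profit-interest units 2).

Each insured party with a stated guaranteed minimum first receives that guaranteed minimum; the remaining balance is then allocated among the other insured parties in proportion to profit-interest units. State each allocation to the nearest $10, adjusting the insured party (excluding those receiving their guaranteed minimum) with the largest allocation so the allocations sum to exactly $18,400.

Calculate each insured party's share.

Nwosu: $11,500 | Becker: $6,210 | Halvorsen: $690

Minimums first: Nwosu $11,500. Balance $6,900.
Balance split over remaining profit-interest units 20: Becker 6,210.00 → $6,210; Halvorsen 690.00 → $690.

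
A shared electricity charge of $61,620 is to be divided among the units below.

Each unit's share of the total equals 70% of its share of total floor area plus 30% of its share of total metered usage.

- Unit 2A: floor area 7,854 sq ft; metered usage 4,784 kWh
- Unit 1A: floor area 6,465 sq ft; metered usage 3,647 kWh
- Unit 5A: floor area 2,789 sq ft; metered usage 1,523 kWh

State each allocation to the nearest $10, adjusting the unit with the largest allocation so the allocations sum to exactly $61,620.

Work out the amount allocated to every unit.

Unit 2A: $28,690; Unit 1A: $23,070; Unit 5A: $9,860

Totals — floor area 17,108, metered usage 9,954.
Composite weights (70% floor area + 30% metered usage): Unit 2A 0.4655; Unit 1A 0.3744; Unit 5A 0.1600.
Raw shares: Unit 2A 28,686.68; Unit 1A 23,073.05; Unit 5A 9,860.27.
At nearest $10: Unit 2A $28,690; Unit 1A $23,070; Unit 5A $9,860. Sum = $61,620.
No rounding difference to absorb.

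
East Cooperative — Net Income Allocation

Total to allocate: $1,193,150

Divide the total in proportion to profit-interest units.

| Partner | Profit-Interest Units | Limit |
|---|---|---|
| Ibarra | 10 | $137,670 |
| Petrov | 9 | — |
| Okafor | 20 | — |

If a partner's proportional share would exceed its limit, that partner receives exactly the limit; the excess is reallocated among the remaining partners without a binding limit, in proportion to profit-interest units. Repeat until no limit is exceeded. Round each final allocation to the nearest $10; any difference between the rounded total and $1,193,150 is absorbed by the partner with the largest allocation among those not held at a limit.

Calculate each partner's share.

Total profit-interest units = 39.
Unconstrained shares: Ibarra 305,935.90; Petrov 275,342.31; Okafor 611,871.79.
Capped: Ibarra ($137,670); balance $1,055,480 reallocated over remaining profit-interest units 29.
Shares after redistribution: Petrov 327,562.76 → $327,560; Okafor 727,917.24 → $727,920.

Ibarra: $137,670; Petrov: $327,560; Okafor: $727,920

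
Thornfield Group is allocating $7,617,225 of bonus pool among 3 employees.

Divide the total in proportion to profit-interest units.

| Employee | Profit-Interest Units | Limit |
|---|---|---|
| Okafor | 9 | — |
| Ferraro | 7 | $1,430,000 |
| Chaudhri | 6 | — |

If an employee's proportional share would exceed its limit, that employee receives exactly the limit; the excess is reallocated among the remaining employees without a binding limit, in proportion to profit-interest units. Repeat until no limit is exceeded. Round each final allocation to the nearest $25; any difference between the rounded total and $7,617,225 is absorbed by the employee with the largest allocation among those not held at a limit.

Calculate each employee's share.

Total profit-interest units = 22.
Proportional shares (ignoring caps): Okafor 3,116,137.50; Ferraro 2,423,662.50; Chaudhri 2,077,425.00.
Cap binds for Ferraro ($1,430,000); balance $6,187,225 reallocated over remaining profit-interest units 15.
Shares after redistribution: Okafor 3,712,335.00 → $3,712,325; Chaudhri 2,474,890.00 → $2,474,900.

Okafor: $3,712,325; Ferraro: $1,430,000; Chaudhri: $2,474,900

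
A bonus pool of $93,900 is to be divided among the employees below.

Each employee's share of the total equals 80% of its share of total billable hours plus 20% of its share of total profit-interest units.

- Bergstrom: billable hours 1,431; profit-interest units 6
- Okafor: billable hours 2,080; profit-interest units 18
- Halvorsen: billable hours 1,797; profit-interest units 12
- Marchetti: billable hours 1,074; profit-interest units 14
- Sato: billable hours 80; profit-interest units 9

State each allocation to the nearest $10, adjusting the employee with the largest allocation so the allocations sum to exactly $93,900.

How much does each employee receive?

Bergstrom: $18,550 | Okafor: $29,910 | Halvorsen: $24,710 | Marchetti: $16,940 | Sato: $3,790

Totals — billable hours 6,462, profit-interest units 59.
Blended shares (80% billable hours + 20% profit-interest units): Bergstrom 0.1975; Okafor 0.3185; Halvorsen 0.2631; Marchetti 0.1804; Sato 0.0404.
Pro-rata amounts: Bergstrom 18,545.04; Okafor 29,909.25; Halvorsen 24,709.58; Marchetti 16,941.40; Sato 3,794.74.
After rounding ($10): Bergstrom $18,550; Okafor $29,910; Halvorsen $24,710; Marchetti $16,940; Sato $3,790. Sum = $93,900.
No rounding difference to absorb.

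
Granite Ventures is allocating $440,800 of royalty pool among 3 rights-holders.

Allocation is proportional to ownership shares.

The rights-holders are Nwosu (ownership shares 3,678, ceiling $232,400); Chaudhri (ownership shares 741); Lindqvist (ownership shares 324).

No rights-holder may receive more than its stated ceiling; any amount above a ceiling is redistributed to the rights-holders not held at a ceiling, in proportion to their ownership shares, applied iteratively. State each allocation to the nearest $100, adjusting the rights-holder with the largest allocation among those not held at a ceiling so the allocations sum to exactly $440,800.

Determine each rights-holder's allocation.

Ownership shares total: 4,743.
Unconstrained shares: Nwosu 341,822.14; Chaudhri 68,866.29; Lindqvist 30,111.57.
Held at cap: Nwosu ($232,400); residual $208,400 reallocated over remaining ownership shares 1,065.
Shares after redistribution: Chaudhri 144,999.44 → $145,000; Lindqvist 63,400.56 → $63,400.

Nwosu: $232,400 | Chaudhri: $145,000 | Lindqvist: $63,400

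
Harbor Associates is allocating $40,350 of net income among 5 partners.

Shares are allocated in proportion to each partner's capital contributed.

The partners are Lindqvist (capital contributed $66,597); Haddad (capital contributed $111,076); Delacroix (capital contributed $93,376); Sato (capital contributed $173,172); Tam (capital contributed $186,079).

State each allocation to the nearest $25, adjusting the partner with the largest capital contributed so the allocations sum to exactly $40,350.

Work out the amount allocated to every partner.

Lindqvist: $4,275 | Haddad: $7,100 | Delacroix: $5,975 | Sato: $11,075 | Tam: $11,925

Sum of capital contributed: 66,597 + 111,076 + 93,376 + 173,172 + 186,079 = 630,300.
Raw shares: Lindqvist 4,263.35; Haddad 7,110.77; Delacroix 5,977.66; Sato 11,085.98; Tam 11,912.24.
Rounded to nearest $25: Lindqvist $4,275; Haddad $7,100; Delacroix $5,975; Sato $11,075; Tam $11,900. Sum = $40,325.
Difference $40,350 − $40,325 = +$25 applied to largest capital contributed (Tam): Tam becomes $11,925.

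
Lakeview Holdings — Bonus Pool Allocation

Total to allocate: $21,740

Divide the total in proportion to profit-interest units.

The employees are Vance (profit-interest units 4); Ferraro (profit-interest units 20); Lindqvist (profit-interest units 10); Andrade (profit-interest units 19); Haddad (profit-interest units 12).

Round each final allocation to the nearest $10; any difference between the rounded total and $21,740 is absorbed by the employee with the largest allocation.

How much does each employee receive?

Combined profit-interest units = 65.
Proportional shares: Vance 4/65 × $21,740 = 1,337.85; Ferraro 20/65 × $21,740 = 6,689.23; Lindqvist 10/65 × $21,740 = 3,344.62; Andrade 19/65 × $21,740 = 6,354.77; Haddad 12/65 × $21,740 = 4,013.54.
At nearest $10: Vance $1,340; Ferraro $6,690; Lindqvist $3,340; Andrade $6,350; Haddad $4,010. Sum = $21,730.
Difference $21,740 − $21,730 = +$10 applied to largest allocation (Ferraro): Ferraro becomes $6,700.

Vance: $1,340 · Ferraro: $6,700 · Lindqvist: $3,340 · Andrade: $6,350 · Haddad: $4,010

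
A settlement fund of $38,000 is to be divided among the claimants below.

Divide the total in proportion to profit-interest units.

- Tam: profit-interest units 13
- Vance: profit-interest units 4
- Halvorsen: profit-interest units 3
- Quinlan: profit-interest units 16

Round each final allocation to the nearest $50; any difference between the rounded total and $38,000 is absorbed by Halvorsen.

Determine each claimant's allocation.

Total profit-interest units = 36.
Unrounded shares: Tam 13/36 × $38,000 = 13,722.22; Vance 4/36 × $38,000 = 4,222.22; Halvorsen 3/36 × $38,000 = 3,166.67; Quinlan 16/36 × $38,000 = 16,888.89.
After rounding ($50): Tam $13,700; Vance $4,200; Halvorsen $3,150; Quinlan $16,900. Sum = $37,950.
Difference $38,000 − $37,950 = +$50 applied to Halvorsen: Halvorsen becomes $3,200.

Tam: $13,700 | Vance: $4,200 | Halvorsen: $3,200 | Quinlan: $16,900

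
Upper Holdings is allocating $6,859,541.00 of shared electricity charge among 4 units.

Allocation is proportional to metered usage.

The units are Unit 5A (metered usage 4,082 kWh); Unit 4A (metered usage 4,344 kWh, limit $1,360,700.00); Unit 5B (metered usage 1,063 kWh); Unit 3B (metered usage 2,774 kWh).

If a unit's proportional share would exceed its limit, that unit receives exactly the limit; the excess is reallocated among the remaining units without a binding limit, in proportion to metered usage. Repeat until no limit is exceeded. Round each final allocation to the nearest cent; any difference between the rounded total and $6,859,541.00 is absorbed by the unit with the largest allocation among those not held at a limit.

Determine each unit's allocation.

Unit 5A: $2,834,482.75 | Unit 4A: $1,360,700.00 | Unit 5B: $738,132.09 | Unit 3B: $1,926,226.16

Sum of metered usage: 12,263.
Pro-rata shares before constraints: Unit 5A 2,283,343.9095; Unit 4A 2,429,898.5651; Unit 5B 594,609.1562; Unit 3B 1,551,689.3692.
Held at cap: Unit 4A ($1,360,700.00); remaining pool $5,498,841.00 reallocated over remaining metered usage 7,919.
Redistributed shares: Unit 5A 2,834,482.7582 → $2,834,482.76; Unit 5B 738,132.0852 → $738,132.09; Unit 3B 1,926,226.1566 → $1,926,226.16.
Rounding difference −$0.01 applied to Unit 5A → $2,834,482.75.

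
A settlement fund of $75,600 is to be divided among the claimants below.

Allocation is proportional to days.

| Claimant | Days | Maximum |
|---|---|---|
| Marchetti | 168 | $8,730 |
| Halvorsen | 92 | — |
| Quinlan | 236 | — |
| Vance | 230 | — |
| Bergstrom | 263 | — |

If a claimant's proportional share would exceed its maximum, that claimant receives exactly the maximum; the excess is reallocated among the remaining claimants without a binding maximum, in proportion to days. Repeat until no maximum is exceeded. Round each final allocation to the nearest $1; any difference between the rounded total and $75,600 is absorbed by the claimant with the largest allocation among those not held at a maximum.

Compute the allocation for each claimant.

Total days = 989.
Pro-rata shares before constraints: Marchetti 12,842.06; Halvorsen 7,032.56; Quinlan 18,040.04; Vance 17,581.40; Bergstrom 20,103.94.
Held at cap: Marchetti ($8,730); remaining pool $66,870 reallocated over remaining days 821.
Redistributed shares: Halvorsen 7,493.35 → $7,493; Quinlan 19,222.07 → $19,222; Vance 18,733.37 → $18,733; Bergstrom 21,421.21 → $21,421.
Rounding difference +$1 applied to Bergstrom → $21,422.

Marchetti: $8,730; Halvorsen: $7,493; Quinlan: $19,222; Vance: $18,733; Bergstrom: $21,422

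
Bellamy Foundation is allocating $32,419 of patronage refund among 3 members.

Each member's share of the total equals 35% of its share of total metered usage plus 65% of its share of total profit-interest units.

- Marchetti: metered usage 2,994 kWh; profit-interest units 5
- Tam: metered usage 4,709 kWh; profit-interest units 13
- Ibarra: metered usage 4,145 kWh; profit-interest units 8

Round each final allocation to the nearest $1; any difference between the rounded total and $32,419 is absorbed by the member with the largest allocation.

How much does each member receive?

Metered usage total 11,848; profit-interest units total 26.
Blended shares (35% metered usage + 65% profit-interest units): Marchetti 0.2134; Tam 0.4641; Ibarra 0.3224.
Unrounded shares: Marchetti 6,919.68; Tam 15,045.91; Ibarra 10,453.40.
After rounding ($1): Marchetti $6,920; Tam $15,046; Ibarra $10,453. Sum = $32,419.
Rounded total matches; no reconciliation needed.

Marchetti: $6,920 · Tam: $15,046 · Ibarra: $10,453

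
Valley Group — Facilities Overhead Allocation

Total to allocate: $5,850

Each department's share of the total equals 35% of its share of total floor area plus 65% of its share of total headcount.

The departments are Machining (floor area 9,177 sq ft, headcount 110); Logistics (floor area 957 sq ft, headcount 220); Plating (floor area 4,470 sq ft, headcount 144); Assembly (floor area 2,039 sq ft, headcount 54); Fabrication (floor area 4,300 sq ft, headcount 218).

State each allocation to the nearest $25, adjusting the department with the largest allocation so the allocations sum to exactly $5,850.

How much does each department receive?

Machining: $1,450; Logistics: $1,225; Plating: $1,175; Assembly: $475; Fabrication: $1,525

Floor area total 20,943; headcount total 746.
Blended shares (35% floor area + 65% headcount): Machining 0.2492; Logistics 0.2077; Plating 0.2002; Assembly 0.0811; Fabrication 0.2618.
Proportional shares: Machining 1,457.88; Logistics 1,214.94; Plating 1,171.01; Assembly 474.59; Fabrication 1,531.58.
Rounded to nearest $25: Machining $1,450; Logistics $1,225; Plating $1,175; Assembly $475; Fabrication $1,525. Sum = $5,850.
Sum already equals the total — no adjustment.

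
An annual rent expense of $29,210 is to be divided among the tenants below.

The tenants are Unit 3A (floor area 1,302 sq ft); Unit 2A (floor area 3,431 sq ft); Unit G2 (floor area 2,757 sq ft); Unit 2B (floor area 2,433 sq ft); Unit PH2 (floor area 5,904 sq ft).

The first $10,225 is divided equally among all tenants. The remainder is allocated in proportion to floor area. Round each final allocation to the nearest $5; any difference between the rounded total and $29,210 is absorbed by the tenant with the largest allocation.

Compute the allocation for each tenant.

First tranche $10,225 split equally: $2,045 each.
Remainder $18,985 by floor area (total 15,827): Unit 3A 1,561.79 → $1,560; Unit 2A 4,115.60 → $4,115; Unit G2 3,307.11 → $3,305; Unit 2B 2,918.46 → $2,920; Unit PH2 7,082.04 → $7,080.
Rounding difference +$5 on remainder applied to Unit PH2.
Totals: Unit 3A $2,045 + $1,560 = $3,605; Unit 2A $2,045 + $4,115 = $6,160; Unit G2 $2,045 + $3,305 = $5,350; Unit 2B $2,045 + $2,920 = $4,965; Unit PH2 $2,045 + $7,085 = $9,130.

Unit 3A: $3,605 · Unit 2A: $6,160 · Unit G2: $5,350 · Unit 2B: $4,965 · Unit PH2: $9,130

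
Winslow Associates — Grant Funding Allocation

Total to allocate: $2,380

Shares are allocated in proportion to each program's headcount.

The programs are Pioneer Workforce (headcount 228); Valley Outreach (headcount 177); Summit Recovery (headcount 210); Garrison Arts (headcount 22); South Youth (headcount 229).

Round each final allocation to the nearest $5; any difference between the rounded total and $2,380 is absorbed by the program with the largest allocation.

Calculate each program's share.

Total headcount = 866.
Pro-rata amounts: Pioneer Workforce 228/866 × $2,380 = 626.61; Valley Outreach 177/866 × $2,380 = 486.44; Summit Recovery 210/866 × $2,380 = 577.14; Garrison Arts 22/866 × $2,380 = 60.46; South Youth 229/866 × $2,380 = 629.35.
After rounding ($5): Pioneer Workforce $625; Valley Outreach $485; Summit Recovery $575; Garrison Arts $60; South Youth $630. Sum = $2,375.
Difference $2,380 − $2,375 = +$5 applied to largest allocation (South Youth): South Youth becomes $635.

Pioneer Workforce: $625; Valley Outreach: $485; Summit Recovery: $575; Garrison Arts: $60; South Youth: $635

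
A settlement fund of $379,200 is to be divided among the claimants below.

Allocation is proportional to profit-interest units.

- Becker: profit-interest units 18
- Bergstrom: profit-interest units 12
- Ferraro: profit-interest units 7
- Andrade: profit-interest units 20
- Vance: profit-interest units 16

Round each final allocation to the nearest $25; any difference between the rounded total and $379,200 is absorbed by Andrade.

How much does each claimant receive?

Becker: $93,500; Bergstrom: $62,325; Ferraro: $36,350; Andrade: $103,925; Vance: $83,100

Sum of profit-interest units: 73.
Proportional shares: Becker 18/73 × $379,200 = 93,501.37; Bergstrom 12/73 × $379,200 = 62,334.25; Ferraro 7/73 × $379,200 = 36,361.64; Andrade 20/73 × $379,200 = 103,890.41; Vance 16/73 × $379,200 = 83,112.33.
At nearest $25: Becker $93,500; Bergstrom $62,325; Ferraro $36,350; Andrade $103,900; Vance $83,100. Sum = $379,175.
Difference $379,200 − $379,175 = +$25 applied to Andrade: Andrade becomes $103,925.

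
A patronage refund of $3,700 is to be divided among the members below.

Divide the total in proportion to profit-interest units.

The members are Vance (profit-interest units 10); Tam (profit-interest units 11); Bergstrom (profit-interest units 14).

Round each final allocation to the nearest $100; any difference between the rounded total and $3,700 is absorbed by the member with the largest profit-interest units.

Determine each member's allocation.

Profit-interest units total: 10 + 11 + 14 = 35.
Pro-rata amounts: Vance 1,057.14; Tam 1,162.86; Bergstrom 1,480.00.
At nearest $100: Vance $1,100; Tam $1,200; Bergstrom $1,500. Sum = $3,800.
Difference $3,700 − $3,800 = −$100 applied to largest profit-interest units (Bergstrom): Bergstrom becomes $1,400.

Vance: $1,100; Tam: $1,200; Bergstrom: $1,400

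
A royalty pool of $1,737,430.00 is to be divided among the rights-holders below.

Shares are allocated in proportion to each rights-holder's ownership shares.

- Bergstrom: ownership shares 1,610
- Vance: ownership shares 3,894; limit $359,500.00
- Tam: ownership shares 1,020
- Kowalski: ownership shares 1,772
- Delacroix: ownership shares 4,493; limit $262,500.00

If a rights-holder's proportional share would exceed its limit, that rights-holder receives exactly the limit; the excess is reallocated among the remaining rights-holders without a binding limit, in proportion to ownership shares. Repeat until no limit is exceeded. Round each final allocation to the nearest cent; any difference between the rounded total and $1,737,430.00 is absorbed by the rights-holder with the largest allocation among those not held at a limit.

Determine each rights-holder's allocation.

Sum of ownership shares: 12,789.
Proportional shares (ignoring caps): Bergstrom 218,724.0832; Vance 529,013.4037; Tam 138,570.5372; Kowalski 240,732.34498; Delacroix 610,389.6309.
Capped: Vance ($359,500.00), Delacroix ($262,500.00); balance $1,115,430.00 reallocated over remaining ownership shares 4,402.
Redistributed shares: Bergstrom 407,960.5407 → $407,960.54; Tam 258,459.4730 → $258,459.47; Kowalski 449,009.9864 → $449,009.99.

Bergstrom: $407,960.54; Vance: $359,500.00; Tam: $258,459.47; Kowalski: $449,009.99; Delacroix: $262,500.00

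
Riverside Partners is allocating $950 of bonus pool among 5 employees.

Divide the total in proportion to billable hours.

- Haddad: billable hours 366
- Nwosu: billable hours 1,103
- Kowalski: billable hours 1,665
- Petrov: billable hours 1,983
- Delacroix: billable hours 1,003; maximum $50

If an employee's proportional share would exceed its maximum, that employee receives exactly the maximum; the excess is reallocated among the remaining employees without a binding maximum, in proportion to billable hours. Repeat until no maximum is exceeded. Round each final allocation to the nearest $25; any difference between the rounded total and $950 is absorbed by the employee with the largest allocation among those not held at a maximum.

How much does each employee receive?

Haddad: $75 · Nwosu: $200 · Kowalski: $300 · Petrov: $325 · Delacroix: $50

Billable hours total: 6,120.
Pro-rata shares before constraints: Haddad 56.81; Nwosu 171.22; Kowalski 258.46; Petrov 307.82; Delacroix 155.69.
Cap binds for Delacroix ($50); remaining pool $900 reallocated over remaining billable hours 5,117.
Redistributed shares: Haddad 64.37 → $75; Nwosu 194.00 → $200; Kowalski 292.85 → $300; Petrov 348.78 → $350.
Rounding difference −$25 applied to Petrov → $325.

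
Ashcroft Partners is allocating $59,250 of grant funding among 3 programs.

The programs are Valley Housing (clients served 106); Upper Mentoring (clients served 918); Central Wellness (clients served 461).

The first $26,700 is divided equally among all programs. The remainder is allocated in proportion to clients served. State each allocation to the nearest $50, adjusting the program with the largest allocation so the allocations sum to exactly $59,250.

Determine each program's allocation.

Equal tier: $26,700 ÷ 3 = $8,900 apiece.
Remainder $32,550 by clients served (total 1,485): Valley Housing 2,323.43 → $2,300; Upper Mentoring 20,121.82 → $20,100; Central Wellness 10,104.75 → $10,100.
Rounding difference +$50 on remainder applied to Upper Mentoring.
Totals: Valley Housing $8,900 + $2,300 = $11,200; Upper Mentoring $8,900 + $20,150 = $29,050; Central Wellness $8,900 + $10,100 = $19,000.

Valley Housing: $11,200 | Upper Mentoring: $29,050 | Central Wellness: $19,000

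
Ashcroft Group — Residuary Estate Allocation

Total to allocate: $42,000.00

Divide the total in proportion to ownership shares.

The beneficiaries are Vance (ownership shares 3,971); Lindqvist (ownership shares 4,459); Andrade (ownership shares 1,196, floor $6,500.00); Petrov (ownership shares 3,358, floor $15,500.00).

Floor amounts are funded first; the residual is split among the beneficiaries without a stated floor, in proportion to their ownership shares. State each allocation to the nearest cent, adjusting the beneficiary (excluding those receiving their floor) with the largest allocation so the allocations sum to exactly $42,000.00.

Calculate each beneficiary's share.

Vance: $9,421.12 | Lindqvist: $10,578.88 | Andrade: $6,500.00 | Petrov: $15,500.00

Minimums first: Andrade $6,500.00; Petrov $15,500.00. Balance $20,000.00.
Balance split over remaining ownership shares 8,430: Vance 9,421.1151 → $9,421.12; Lindqvist 10,578.8849 → $10,578.88.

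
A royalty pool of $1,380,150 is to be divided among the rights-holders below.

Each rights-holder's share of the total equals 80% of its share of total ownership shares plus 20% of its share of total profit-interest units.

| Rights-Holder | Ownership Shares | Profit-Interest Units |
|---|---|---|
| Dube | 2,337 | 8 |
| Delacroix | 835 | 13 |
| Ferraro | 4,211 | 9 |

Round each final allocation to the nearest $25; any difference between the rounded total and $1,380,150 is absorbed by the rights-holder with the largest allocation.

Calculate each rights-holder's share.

Dube: $423,100 · Delacroix: $244,475 · Ferraro: $712,575

Ownership shares total 7,383; profit-interest units total 30.
Blended shares (80% ownership shares + 20% profit-interest units): Dube 0.3066; Delacroix 0.1771; Ferraro 0.5163.
Pro-rata amounts: Dube 423,103.93; Delacroix 244,486.38; Ferraro 712,559.69.
After rounding ($25): Dube $423,100; Delacroix $244,475; Ferraro $712,550. Sum = $1,380,125.
Difference $1,380,150 − $1,380,125 = +$25 applied to largest allocation (Ferraro): Ferraro becomes $712,575.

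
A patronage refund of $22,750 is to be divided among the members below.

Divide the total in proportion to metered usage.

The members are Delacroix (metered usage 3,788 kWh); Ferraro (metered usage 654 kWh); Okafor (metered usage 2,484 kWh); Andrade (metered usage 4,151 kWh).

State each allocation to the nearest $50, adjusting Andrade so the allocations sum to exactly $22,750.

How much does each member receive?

Delacroix: $7,800 | Ferraro: $1,350 | Okafor: $5,100 | Andrade: $8,500

Combined metered usage = 11,077.
Raw shares: Delacroix 3,788/11,077 × $22,750 = 7,779.81; Ferraro 654/11,077 × $22,750 = 1,343.19; Okafor 2,484/11,077 × $22,750 = 5,101.65; Andrade 4,151/11,077 × $22,750 = 8,525.35.
Rounded to nearest $50: Delacroix $7,800; Ferraro $1,350; Okafor $5,100; Andrade $8,550. Sum = $22,800.
Difference $22,750 − $22,800 = −$50 applied to Andrade: Andrade becomes $8,500.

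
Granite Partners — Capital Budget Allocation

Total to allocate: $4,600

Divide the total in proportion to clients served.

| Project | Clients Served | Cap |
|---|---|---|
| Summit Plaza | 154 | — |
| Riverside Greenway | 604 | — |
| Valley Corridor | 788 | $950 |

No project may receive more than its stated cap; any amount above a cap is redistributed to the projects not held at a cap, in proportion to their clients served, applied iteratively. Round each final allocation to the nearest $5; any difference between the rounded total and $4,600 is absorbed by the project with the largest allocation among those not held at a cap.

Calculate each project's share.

Combined clients served = 1,546.
Unconstrained shares: Summit Plaza 458.21; Riverside Greenway 1,797.15; Valley Corridor 2,344.63.
Cap binds for Valley Corridor ($950); residual $3,650 reallocated over remaining clients served 758.
Shares after redistribution: Summit Plaza 741.56 → $740; Riverside Greenway 2,908.44 → $2,910.

Summit Plaza: $740; Riverside Greenway: $2,910; Valley Corridor: $950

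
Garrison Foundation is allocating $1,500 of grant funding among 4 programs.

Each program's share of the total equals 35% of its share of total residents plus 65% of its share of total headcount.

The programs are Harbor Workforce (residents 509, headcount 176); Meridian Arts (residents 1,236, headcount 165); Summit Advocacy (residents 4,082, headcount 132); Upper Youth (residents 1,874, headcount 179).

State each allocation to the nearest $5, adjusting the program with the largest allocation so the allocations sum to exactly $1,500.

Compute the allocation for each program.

Harbor Workforce: $300; Meridian Arts: $330; Summit Advocacy: $475; Upper Youth: $395

Residents total 7,701; headcount total 652.
Combined weights (35% residents + 65% headcount): Harbor Workforce 0.1986; Meridian Arts 0.2207; Summit Advocacy 0.3171; Upper Youth 0.2636.
Raw shares: Harbor Workforce 297.89; Meridian Arts 331.00; Summit Advocacy 475.67; Upper Youth 395.43.
Rounded to nearest $5: Harbor Workforce $300; Meridian Arts $330; Summit Advocacy $475; Upper Youth $395. Sum = $1,500.
No rounding difference to absorb.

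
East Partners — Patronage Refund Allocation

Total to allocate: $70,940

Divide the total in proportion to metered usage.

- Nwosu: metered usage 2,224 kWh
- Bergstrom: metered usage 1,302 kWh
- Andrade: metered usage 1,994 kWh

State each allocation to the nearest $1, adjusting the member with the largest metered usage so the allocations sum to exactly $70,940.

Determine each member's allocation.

Nwosu: $28,581; Bergstrom: $16,733; Andrade: $25,626

Metered usage total: 5,520.
Pro-rata amounts: Nwosu 2,224/5,520 × $70,940 = 28,581.62; Bergstrom 1,302/5,520 × $70,940 = 16,732.59; Andrade 1,994/5,520 × $70,940 = 25,625.79.
After rounding ($1): Nwosu $28,582; Bergstrom $16,733; Andrade $25,626. Sum = $70,941.
Difference $70,940 − $70,941 = −$1 applied to largest metered usage (Nwosu): Nwosu becomes $28,581.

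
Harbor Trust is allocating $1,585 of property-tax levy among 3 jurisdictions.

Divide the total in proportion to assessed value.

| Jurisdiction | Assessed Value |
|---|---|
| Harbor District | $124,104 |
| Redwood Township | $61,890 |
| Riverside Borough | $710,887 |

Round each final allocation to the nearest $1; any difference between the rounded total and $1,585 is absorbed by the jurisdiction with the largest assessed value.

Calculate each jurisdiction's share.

Combined assessed value = 896,881.
Proportional shares: Harbor District 124,104/896,881 × $1,585 = 219.32; Redwood Township 61,890/896,881 × $1,585 = 109.37; Riverside Borough 710,887/896,881 × $1,585 = 1,256.30.
At nearest $1: Harbor District $219; Redwood Township $109; Riverside Borough $1,256. Sum = $1,584.
Difference $1,585 − $1,584 = +$1 applied to largest assessed value (Riverside Borough): Riverside Borough becomes $1,257.

Harbor District: $219 · Redwood Township: $109 · Riverside Borough: $1,257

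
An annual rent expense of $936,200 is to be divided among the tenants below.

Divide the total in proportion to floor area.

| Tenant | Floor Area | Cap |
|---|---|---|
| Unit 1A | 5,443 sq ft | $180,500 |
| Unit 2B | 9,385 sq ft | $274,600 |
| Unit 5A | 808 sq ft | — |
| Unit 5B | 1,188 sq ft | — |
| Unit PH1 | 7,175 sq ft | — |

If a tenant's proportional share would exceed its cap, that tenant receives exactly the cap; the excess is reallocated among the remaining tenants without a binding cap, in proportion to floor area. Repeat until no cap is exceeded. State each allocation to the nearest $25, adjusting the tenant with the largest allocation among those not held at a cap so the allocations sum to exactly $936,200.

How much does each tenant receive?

Unit 1A: $180,500 | Unit 2B: $274,600 | Unit 5A: $42,375 | Unit 5B: $62,325 | Unit PH1: $376,400

Total floor area = 23,999.
Proportional shares (ignoring caps): Unit 1A 212,331.21; Unit 2B 366,108.46; Unit 5A 31,520.05; Unit 5B 46,343.83; Unit PH1 279,896.45.
Capped: Unit 1A ($180,500), Unit 2B ($274,600); residual $481,100 reallocated over remaining floor area 9,171.
Shares after redistribution: Unit 5A 42,386.74 → $42,375; Unit 5B 62,321.10 → $62,325; Unit PH1 376,392.16 → $376,400.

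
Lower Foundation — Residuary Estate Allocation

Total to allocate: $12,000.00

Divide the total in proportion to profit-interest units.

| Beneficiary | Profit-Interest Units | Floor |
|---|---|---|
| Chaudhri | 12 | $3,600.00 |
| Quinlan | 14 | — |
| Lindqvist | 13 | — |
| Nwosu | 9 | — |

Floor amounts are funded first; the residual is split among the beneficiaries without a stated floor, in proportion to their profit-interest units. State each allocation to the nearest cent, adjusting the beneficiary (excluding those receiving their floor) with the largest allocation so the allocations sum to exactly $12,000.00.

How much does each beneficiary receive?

Minimums first: Chaudhri $3,600.00. Residual $8,400.00.
Residual split over remaining profit-interest units 36: Quinlan 3,266.6667 → $3,266.67; Lindqvist 3,033.3333 → $3,033.33; Nwosu 2,100.0000 → $2,100.00.

Chaudhri: $3,600.00 · Quinlan: $3,266.67 · Lindqvist: $3,033.33 · Nwosu: $2,100.00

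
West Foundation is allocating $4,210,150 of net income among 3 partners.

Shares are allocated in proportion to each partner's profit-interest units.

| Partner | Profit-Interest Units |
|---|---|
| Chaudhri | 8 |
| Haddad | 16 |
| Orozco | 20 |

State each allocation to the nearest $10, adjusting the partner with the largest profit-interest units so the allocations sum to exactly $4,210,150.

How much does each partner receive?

Sum of profit-interest units: 44.
Raw shares: Chaudhri 8/44 × $4,210,150 = 765,481.82; Haddad 16/44 × $4,210,150 = 1,530,963.64; Orozco 20/44 × $4,210,150 = 1,913,704.55.
Rounded to nearest $10: Chaudhri $765,480; Haddad $1,530,960; Orozco $1,913,700. Sum = $4,210,140.
Difference $4,210,150 − $4,210,140 = +$10 applied to largest profit-interest units (Orozco): Orozco becomes $1,913,710.

Chaudhri: $765,480 · Haddad: $1,530,960 · Orozco: $1,913,710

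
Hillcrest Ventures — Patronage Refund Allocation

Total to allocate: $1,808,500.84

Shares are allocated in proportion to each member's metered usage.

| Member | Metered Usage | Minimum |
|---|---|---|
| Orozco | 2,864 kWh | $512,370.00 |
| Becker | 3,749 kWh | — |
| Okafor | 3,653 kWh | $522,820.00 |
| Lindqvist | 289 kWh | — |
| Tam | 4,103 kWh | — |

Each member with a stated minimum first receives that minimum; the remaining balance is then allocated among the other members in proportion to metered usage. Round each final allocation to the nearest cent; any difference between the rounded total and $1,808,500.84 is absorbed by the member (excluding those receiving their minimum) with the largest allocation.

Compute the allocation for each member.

Guaranteed amounts: Orozco $512,370.00; Okafor $522,820.00. Remaining pool $773,310.84.
Remaining pool split over remaining metered usage 8,141: Becker 356,116.2436 → $356,116.24; Lindqvist 27,452.0124 → $27,452.01; Tam 389,742.5840 → $389,742.58.
Rounding difference +$0.01 applied to Tam → $389,742.59.

Orozco: $512,370.00 | Becker: $356,116.24 | Okafor: $522,820.00 | Lindqvist: $27,452.01 | Tam: $389,742.59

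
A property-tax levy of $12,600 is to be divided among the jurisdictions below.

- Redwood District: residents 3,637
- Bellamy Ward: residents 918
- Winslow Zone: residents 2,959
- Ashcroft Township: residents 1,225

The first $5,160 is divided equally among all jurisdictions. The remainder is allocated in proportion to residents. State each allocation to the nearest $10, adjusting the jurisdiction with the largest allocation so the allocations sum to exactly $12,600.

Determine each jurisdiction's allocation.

Redwood District: $4,390; Bellamy Ward: $2,070; Winslow Zone: $3,810; Ashcroft Township: $2,330

Equal tier: $5,160 ÷ 4 = $1,290 apiece.
Remainder $7,440 by residents (total 8,739): Redwood District 3,096.38 → $3,100; Bellamy Ward 781.54 → $780; Winslow Zone 2,519.16 → $2,520; Ashcroft Township 1,042.91 → $1,040.
Totals: Redwood District $1,290 + $3,100 = $4,390; Bellamy Ward $1,290 + $780 = $2,070; Winslow Zone $1,290 + $2,520 = $3,810; Ashcroft Township $1,290 + $1,040 = $2,330.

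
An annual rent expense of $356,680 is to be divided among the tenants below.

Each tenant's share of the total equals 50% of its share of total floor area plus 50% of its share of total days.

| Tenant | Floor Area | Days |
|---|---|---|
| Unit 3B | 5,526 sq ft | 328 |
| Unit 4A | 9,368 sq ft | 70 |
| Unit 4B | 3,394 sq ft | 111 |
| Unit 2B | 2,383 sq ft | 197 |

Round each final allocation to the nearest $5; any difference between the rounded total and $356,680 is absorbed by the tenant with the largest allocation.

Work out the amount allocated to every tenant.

Totals — floor area 20,671, days 706.
Combined weights (50% floor area + 50% days): Unit 3B 0.3660; Unit 4A 0.2762; Unit 4B 0.1607; Unit 2B 0.1972.
Pro-rata amounts: Unit 3B 130,530.66; Unit 4A 98,505.29; Unit 4B 57,321.18; Unit 2B 70,322.87.
After rounding ($5): Unit 3B $130,530; Unit 4A $98,505; Unit 4B $57,320; Unit 2B $70,325. Sum = $356,680.
Rounded total matches; no reconciliation needed.

Unit 3B: $130,530 | Unit 4A: $98,505 | Unit 4B: $57,320 | Unit 2B: $70,325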